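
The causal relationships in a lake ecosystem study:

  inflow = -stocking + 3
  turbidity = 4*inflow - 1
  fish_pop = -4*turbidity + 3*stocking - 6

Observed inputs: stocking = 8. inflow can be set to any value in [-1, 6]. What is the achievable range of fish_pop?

Intervening on inflow fixes its value directly, overriding its dependence on stocking.
Substituting into the fish_pop equation gives fish_pop = -16*inflow + 22.
Linear in inflow, so extremes are at the endpoints: inflow = -1 gives fish_pop = 38; inflow = 6 gives fish_pop = -74.

-74 to 38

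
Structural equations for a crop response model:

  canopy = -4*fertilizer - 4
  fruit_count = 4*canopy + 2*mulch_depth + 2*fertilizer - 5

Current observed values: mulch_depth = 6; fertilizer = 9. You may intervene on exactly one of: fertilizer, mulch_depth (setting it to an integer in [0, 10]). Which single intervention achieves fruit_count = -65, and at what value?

set fertilizer = 4

Intervening on fertilizer: with other inputs at their observed values, fruit_count = -14*fertilizer - 9. Solving for -65 gives fertilizer = 4, within [0, 10].
Intervening on mulch_depth: fruit_count = 2*mulch_depth - 147. Reaching -65 requires mulch_depth = 41, outside [0, 10].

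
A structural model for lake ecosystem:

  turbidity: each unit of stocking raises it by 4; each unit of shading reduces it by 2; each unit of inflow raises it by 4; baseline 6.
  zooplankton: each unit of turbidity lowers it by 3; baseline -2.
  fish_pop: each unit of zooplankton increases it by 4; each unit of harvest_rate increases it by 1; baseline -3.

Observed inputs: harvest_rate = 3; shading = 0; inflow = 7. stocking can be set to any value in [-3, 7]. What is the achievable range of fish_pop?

-752 to -272

Substituting into the turbidity equation gives turbidity = 4*stocking + 34.
This gives zooplankton = -12*stocking - 104.
fish_pop becomes -48*stocking - 416.
Linear in stocking, so extremes are at the endpoints: stocking = -3 gives fish_pop = -272; stocking = 7 gives fish_pop = -752.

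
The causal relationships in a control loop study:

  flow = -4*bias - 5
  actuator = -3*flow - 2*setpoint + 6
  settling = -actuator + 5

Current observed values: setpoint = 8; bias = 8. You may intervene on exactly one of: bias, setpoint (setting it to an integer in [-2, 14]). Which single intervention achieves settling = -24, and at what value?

Intervening on bias: with other inputs at their observed values, settling = -12*bias. Solving for -24 gives bias = 2, within [-2, 14].
Intervening on setpoint: settling = 2*setpoint - 112. Reaching -24 requires setpoint = 44, outside [-2, 14].

set bias = 2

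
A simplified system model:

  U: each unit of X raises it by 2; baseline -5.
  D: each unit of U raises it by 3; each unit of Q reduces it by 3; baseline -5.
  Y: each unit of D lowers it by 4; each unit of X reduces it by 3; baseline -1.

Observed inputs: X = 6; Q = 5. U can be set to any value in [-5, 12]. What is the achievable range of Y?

-83 to 121

Intervening on U fixes its value directly, overriding its dependence on X.
Substituting into the D equation gives D = 3*U - 20.
Substituting into the Y equation gives Y = -12*U + 61.
Linear in U, so extremes are at the endpoints: U = -5 gives Y = 121; U = 12 gives Y = -83.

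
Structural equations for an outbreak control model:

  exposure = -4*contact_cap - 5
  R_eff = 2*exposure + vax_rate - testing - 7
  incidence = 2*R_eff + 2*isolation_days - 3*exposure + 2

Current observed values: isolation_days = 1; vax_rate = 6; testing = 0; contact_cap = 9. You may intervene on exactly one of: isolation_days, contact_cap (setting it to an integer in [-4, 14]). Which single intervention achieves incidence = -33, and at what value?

Intervening on isolation_days: with other inputs at their observed values, incidence = 2*isolation_days - 41. Solving for -33 gives isolation_days = 4, within [-4, 14].
Intervening on contact_cap: incidence = -4*contact_cap - 3. Reaching -33 requires contact_cap = 15/2, not an integer.

set isolation_days = 4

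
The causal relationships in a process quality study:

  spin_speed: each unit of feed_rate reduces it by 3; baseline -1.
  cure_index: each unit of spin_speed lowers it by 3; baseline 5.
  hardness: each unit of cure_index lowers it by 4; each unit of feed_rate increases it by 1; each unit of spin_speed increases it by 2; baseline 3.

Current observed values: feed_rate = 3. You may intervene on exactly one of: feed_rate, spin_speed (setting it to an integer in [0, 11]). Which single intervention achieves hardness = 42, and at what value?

set spin_speed = 4

Intervening on feed_rate: hardness = -41*feed_rate - 31. Reaching 42 requires feed_rate = -73/41, not an integer.
Intervening on spin_speed: with other inputs at their observed values, hardness = 14*spin_speed - 14. Solving for 42 gives spin_speed = 4, within [0, 11].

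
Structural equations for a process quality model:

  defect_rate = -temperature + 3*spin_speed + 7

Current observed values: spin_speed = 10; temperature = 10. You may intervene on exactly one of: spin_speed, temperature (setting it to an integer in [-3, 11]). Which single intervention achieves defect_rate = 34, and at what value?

set temperature = 3

Intervening on spin_speed: defect_rate = 3*spin_speed - 3. Reaching 34 requires spin_speed = 37/3, not an integer.
Intervening on temperature: with other inputs at their observed values, defect_rate = -temperature + 37. Solving for 34 gives temperature = 3, within [-3, 11].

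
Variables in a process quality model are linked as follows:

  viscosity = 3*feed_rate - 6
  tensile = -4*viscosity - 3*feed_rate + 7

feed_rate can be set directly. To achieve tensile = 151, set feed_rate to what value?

Substituting into the tensile equation gives tensile = -15*feed_rate + 31.
Solve -15*feed_rate + 31 = 151: feed_rate = (151 - 31) / -15 = -8.

feed_rate = -8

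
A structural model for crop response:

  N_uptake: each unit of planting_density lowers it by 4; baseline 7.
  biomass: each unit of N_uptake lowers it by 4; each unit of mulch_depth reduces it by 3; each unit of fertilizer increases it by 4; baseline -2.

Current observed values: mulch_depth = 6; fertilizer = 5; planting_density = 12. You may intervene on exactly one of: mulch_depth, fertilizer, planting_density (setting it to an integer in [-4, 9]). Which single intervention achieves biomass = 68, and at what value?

set planting_density = 6

Intervening on mulch_depth: biomass = -3*mulch_depth + 182. Reaching 68 requires mulch_depth = 38, outside [-4, 9].
Intervening on fertilizer: biomass = 4*fertilizer + 144. Reaching 68 requires fertilizer = -19, outside [-4, 9].
Intervening on planting_density: with other inputs at their observed values, biomass = 16*planting_density - 28. Solving for 68 gives planting_density = 6, within [-4, 9].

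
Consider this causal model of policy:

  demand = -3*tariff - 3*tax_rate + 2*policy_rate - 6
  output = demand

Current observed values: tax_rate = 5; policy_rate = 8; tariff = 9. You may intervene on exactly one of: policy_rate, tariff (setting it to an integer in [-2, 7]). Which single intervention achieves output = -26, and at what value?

Intervening on policy_rate: output = 2*policy_rate - 48. Reaching -26 requires policy_rate = 11, outside [-2, 7].
Intervening on tariff: with other inputs at their observed values, output = -3*tariff - 5. Solving for -26 gives tariff = 7, within [-2, 7].

set tariff = 7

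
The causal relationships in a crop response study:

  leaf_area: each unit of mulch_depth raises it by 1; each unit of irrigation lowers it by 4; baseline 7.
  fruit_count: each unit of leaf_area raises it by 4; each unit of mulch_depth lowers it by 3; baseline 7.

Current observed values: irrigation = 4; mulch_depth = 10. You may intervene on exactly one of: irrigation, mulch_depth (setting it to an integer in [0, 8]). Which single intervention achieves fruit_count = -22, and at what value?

set mulch_depth = 7

Intervening on irrigation: fruit_count = -16*irrigation + 45. Reaching -22 requires irrigation = 67/16, not an integer.
Intervening on mulch_depth: with other inputs at their observed values, fruit_count = mulch_depth - 29. Solving for -22 gives mulch_depth = 7, within [0, 8].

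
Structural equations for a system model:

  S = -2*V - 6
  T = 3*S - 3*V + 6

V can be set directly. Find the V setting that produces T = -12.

V = 0

Substituting into the T equation gives T = -9*V - 12.
Solve -9*V - 12 = -12: V = (-12 + 12) / -9 = 0.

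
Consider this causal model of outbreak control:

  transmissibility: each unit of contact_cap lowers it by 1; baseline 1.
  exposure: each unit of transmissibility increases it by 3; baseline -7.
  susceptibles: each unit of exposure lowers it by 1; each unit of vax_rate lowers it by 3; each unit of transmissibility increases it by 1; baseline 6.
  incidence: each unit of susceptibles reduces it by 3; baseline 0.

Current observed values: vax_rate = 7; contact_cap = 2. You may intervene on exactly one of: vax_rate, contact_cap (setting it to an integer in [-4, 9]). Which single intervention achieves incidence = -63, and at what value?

Intervening on vax_rate: with other inputs at their observed values, incidence = 9*vax_rate - 45. Solving for -63 gives vax_rate = -2, within [-4, 9].
Intervening on contact_cap: incidence = -6*contact_cap + 30. Reaching -63 requires contact_cap = 31/2, not an integer.

set vax_rate = -2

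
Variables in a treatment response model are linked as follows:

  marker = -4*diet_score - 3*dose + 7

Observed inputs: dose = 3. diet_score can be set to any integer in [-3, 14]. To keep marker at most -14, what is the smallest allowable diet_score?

diet_score = 3

Substituting into the marker equation gives marker = -4*diet_score - 2.
Require -4*diet_score - 2 ≤ -14, so diet_score ≥ 3.
The smallest integer in [-3, 14] satisfying this is 3.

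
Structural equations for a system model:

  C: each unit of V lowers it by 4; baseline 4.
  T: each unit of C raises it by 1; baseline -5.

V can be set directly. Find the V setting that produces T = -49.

Substituting into the T equation gives T = -4*V - 1.
Solve -4*V - 1 = -49: V = (-49 + 1) / -4 = 12.

V = 12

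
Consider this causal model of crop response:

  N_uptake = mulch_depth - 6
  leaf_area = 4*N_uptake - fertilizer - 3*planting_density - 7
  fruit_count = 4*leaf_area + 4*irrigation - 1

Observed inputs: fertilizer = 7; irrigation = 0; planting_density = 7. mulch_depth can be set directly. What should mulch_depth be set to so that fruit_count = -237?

mulch_depth = 0

Substituting into the leaf_area equation gives leaf_area = 4*mulch_depth - 59.
So fruit_count = 16*mulch_depth - 237.
Solve 16*mulch_depth - 237 = -237: mulch_depth = (-237 + 237) / 16 = 0.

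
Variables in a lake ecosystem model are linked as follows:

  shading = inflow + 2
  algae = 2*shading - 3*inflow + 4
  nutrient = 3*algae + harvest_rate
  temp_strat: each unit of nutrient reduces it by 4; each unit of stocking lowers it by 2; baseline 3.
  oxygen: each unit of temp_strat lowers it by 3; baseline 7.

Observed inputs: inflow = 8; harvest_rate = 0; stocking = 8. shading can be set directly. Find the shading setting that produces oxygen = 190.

Intervening on shading fixes its value directly, overriding its dependence on inflow.
Substituting into the algae equation gives algae = 2*shading - 20.
nutrient becomes 6*shading - 60.
Substituting into the temp_strat equation gives temp_strat = -24*shading + 227.
Substituting into the oxygen equation gives oxygen = 72*shading - 674.
Solve 72*shading - 674 = 190: shading = (190 + 674) / 72 = 12.

shading = 12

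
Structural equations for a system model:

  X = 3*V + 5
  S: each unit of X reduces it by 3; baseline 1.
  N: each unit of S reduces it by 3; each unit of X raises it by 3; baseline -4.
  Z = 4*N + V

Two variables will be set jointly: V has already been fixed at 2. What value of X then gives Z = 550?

With V held at 2:
Intervening on X fixes its value directly, overriding its dependence on V.
Substituting into the N equation gives N = 12*X - 7.
This gives Z = 48*X - 26.
Solve 48*X - 26 = 550: X = (550 + 26) / 48 = 12.

X = 12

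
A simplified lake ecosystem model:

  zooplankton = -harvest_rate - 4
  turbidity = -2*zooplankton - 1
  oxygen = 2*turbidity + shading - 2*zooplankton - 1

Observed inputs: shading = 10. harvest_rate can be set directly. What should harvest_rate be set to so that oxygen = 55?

harvest_rate = 4

Substituting into the turbidity equation gives turbidity = 2*harvest_rate + 7.
Substituting into the oxygen equation gives oxygen = 6*harvest_rate + 31.
Solve 6*harvest_rate + 31 = 55: harvest_rate = (55 - 31) / 6 = 4.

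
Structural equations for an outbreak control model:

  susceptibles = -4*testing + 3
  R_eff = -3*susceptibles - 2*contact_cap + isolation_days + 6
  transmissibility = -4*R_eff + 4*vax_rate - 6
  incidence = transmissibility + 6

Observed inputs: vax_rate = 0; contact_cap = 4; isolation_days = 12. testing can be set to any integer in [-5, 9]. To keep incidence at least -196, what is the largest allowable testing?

Substituting into the R_eff equation gives R_eff = 12*testing + 1.
transmissibility becomes -48*testing - 10.
This gives incidence = -48*testing - 4.
Require -48*testing - 4 ≥ -196, so testing ≤ 4.
The largest integer in [-5, 9] satisfying this is 4.

testing = 4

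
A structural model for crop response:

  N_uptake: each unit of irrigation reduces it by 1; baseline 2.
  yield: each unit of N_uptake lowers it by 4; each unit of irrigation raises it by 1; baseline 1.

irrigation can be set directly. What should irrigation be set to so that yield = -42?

Substituting into the yield equation gives yield = 5*irrigation - 7.
Solve 5*irrigation - 7 = -42: irrigation = (-42 + 7) / 5 = -7.

irrigation = -7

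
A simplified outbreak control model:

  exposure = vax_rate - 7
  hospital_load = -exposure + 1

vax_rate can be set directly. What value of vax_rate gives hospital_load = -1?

vax_rate = 9

Substituting into the hospital_load equation gives hospital_load = -vax_rate + 8.
Solve -vax_rate + 8 = -1: vax_rate = (-1 - 8) / -1 = 9.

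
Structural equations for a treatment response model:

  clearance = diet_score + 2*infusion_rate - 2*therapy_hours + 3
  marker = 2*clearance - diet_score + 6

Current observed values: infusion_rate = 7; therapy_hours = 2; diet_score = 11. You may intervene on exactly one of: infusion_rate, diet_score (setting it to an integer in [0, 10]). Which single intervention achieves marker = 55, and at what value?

Intervening on infusion_rate: with other inputs at their observed values, marker = 4*infusion_rate + 15. Solving for 55 gives infusion_rate = 10, within [0, 10].
Intervening on diet_score: marker = diet_score + 32. Reaching 55 requires diet_score = 23, outside [0, 10].

set infusion_rate = 10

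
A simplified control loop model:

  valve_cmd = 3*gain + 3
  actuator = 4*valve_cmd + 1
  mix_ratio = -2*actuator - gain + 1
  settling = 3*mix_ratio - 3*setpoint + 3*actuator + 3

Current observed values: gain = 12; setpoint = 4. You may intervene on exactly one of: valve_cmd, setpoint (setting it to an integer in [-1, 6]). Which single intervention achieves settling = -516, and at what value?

Intervening on valve_cmd: settling = -12*valve_cmd - 45. Reaching -516 requires valve_cmd = 157/4, not an integer.
Intervening on setpoint: with other inputs at their observed values, settling = -3*setpoint - 501. Solving for -516 gives setpoint = 5, within [-1, 6].

set setpoint = 5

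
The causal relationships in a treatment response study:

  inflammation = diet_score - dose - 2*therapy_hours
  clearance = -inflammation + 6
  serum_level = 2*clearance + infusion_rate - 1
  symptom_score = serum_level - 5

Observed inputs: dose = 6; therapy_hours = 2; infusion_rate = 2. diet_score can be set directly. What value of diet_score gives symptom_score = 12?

Substituting into the inflammation equation gives inflammation = diet_score - 10.
Substituting into the clearance equation gives clearance = -diet_score + 16.
This gives serum_level = -2*diet_score + 33.
symptom_score becomes -2*diet_score + 28.
Solve -2*diet_score + 28 = 12: diet_score = (12 - 28) / -2 = 8.

diet_score = 8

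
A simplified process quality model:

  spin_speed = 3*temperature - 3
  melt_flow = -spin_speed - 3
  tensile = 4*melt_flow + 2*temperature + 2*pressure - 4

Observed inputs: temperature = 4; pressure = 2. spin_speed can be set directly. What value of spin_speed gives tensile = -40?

Intervening on spin_speed fixes its value directly, overriding its dependence on temperature.
Substituting into the tensile equation gives tensile = -4*spin_speed - 4.
Solve -4*spin_speed - 4 = -40: spin_speed = (-40 + 4) / -4 = 9.

spin_speed = 9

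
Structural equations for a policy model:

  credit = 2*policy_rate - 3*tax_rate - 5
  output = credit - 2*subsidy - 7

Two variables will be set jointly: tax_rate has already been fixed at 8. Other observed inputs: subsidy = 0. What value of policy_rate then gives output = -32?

policy_rate = 2

With tax_rate held at 8:
Substituting into the credit equation gives credit = 2*policy_rate - 29.
Substituting into the output equation gives output = 2*policy_rate - 36.
Solve 2*policy_rate - 36 = -32: policy_rate = (-32 + 36) / 2 = 2.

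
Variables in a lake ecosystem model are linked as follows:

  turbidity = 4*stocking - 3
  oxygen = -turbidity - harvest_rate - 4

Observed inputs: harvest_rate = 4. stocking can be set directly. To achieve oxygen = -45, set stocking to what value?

Substituting into the oxygen equation gives oxygen = -4*stocking - 5.
Solve -4*stocking - 5 = -45: stocking = (-45 + 5) / -4 = 10.

stocking = 10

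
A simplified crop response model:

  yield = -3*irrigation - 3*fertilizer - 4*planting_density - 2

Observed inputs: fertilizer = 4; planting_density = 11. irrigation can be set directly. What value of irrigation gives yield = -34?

irrigation = -8

Substituting into the yield equation gives yield = -3*irrigation - 58.
Solve -3*irrigation - 58 = -34: irrigation = (-34 + 58) / -3 = -8.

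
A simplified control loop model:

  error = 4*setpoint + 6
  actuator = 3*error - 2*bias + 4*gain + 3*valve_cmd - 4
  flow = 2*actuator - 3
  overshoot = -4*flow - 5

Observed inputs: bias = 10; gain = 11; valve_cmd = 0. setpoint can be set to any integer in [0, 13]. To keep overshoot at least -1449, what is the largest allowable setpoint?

Substituting into the actuator equation gives actuator = 12*setpoint + 38.
Substituting into the flow equation gives flow = 24*setpoint + 73.
Substituting into the overshoot equation gives overshoot = -96*setpoint - 297.
Require -96*setpoint - 297 ≥ -1449, so setpoint ≤ 12.
The largest integer in [0, 13] satisfying this is 12.

setpoint = 12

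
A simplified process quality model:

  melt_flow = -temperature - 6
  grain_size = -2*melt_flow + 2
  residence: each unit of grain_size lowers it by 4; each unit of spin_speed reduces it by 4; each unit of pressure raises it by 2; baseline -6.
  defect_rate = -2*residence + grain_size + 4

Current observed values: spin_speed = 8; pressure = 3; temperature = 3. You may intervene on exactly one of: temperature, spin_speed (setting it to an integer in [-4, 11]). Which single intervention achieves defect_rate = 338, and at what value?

Intervening on temperature: with other inputs at their observed values, defect_rate = 18*temperature + 194. Solving for 338 gives temperature = 8, within [-4, 11].
Intervening on spin_speed: defect_rate = 8*spin_speed + 184. Reaching 338 requires spin_speed = 77/4, not an integer.

set temperature = 8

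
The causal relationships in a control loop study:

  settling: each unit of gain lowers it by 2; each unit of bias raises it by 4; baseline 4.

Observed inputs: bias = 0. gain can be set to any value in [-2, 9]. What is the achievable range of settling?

-14 to 8

Substituting into the settling equation gives settling = -2*gain + 4.
Linear in gain, so extremes are at the endpoints: gain = -2 gives settling = 8; gain = 9 gives settling = -14.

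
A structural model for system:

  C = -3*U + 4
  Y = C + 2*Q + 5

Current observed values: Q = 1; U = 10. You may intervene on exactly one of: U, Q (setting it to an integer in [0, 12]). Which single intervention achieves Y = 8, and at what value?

Intervening on U: with other inputs at their observed values, Y = -3*U + 11. Solving for 8 gives U = 1, within [0, 12].
Intervening on Q: Y = 2*Q - 21. Reaching 8 requires Q = 29/2, not an integer.

set U = 1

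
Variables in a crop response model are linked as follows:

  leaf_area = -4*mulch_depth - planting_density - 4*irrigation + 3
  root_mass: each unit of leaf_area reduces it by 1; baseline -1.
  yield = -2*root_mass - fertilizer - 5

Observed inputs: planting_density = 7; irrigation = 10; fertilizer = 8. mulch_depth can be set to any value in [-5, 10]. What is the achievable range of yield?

Substituting into the leaf_area equation gives leaf_area = -4*mulch_depth - 44.
Substituting into the root_mass equation gives root_mass = 4*mulch_depth + 43.
Substituting into the yield equation gives yield = -8*mulch_depth - 99.
Linear in mulch_depth, so extremes are at the endpoints: mulch_depth = -5 gives yield = -59; mulch_depth = 10 gives yield = -179.

-179 to -59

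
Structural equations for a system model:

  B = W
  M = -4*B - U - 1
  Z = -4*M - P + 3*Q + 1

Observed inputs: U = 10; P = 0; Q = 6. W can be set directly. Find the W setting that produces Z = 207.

W = 9

Substituting into the M equation gives M = -4*W - 11.
Substituting into the Z equation gives Z = 16*W + 63.
Solve 16*W + 63 = 207: W = (207 - 63) / 16 = 9.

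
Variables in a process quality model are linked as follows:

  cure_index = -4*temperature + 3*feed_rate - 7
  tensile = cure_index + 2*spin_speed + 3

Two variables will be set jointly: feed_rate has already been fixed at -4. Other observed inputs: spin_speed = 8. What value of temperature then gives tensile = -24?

With feed_rate held at -4:
Substituting into the cure_index equation gives cure_index = -4*temperature - 19.
This gives tensile = -4*temperature.
Solve -4*temperature = -24: temperature = -24 / -4 = 6.

temperature = 6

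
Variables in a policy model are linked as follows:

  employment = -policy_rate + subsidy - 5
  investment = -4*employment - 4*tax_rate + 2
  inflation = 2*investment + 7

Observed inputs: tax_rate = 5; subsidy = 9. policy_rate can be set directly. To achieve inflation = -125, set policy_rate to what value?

Substituting into the employment equation gives employment = -policy_rate + 4.
This gives investment = 4*policy_rate - 34.
So inflation = 8*policy_rate - 61.
Solve 8*policy_rate - 61 = -125: policy_rate = (-125 + 61) / 8 = -8.

policy_rate = -8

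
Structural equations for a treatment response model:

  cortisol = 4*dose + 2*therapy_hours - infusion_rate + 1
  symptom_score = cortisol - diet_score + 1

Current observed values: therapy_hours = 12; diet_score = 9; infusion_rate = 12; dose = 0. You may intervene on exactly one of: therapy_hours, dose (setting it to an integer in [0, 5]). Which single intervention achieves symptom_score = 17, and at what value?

set dose = 3

Intervening on therapy_hours: symptom_score = 2*therapy_hours - 19. Reaching 17 requires therapy_hours = 18, outside [0, 5].
Intervening on dose: with other inputs at their observed values, symptom_score = 4*dose + 5. Solving for 17 gives dose = 3, within [0, 5].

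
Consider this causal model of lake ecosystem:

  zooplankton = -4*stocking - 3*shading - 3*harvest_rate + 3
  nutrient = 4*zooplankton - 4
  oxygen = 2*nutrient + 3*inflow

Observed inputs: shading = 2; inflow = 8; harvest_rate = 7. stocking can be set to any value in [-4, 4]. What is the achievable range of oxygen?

Substituting into the zooplankton equation gives zooplankton = -4*stocking - 24.
This gives nutrient = -16*stocking - 100.
Substituting into the oxygen equation gives oxygen = -32*stocking - 176.
Linear in stocking, so extremes are at the endpoints: stocking = -4 gives oxygen = -48; stocking = 4 gives oxygen = -304.

-304 to -48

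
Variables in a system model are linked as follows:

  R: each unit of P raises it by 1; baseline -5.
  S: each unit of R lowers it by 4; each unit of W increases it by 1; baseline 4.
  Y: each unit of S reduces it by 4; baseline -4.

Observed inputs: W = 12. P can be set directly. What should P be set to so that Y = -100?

P = 3

Substituting into the S equation gives S = -4*P + 36.
Y becomes 16*P - 148.
Solve 16*P - 148 = -100: P = (-100 + 148) / 16 = 3.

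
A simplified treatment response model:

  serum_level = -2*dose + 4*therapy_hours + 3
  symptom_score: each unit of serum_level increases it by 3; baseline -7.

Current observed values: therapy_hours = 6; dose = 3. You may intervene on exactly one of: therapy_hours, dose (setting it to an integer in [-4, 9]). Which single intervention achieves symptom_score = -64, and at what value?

Intervening on therapy_hours: with other inputs at their observed values, symptom_score = 12*therapy_hours - 16. Solving for -64 gives therapy_hours = -4, within [-4, 9].
Intervening on dose: symptom_score = -6*dose + 74. Reaching -64 requires dose = 23, outside [-4, 9].

set therapy_hours = -4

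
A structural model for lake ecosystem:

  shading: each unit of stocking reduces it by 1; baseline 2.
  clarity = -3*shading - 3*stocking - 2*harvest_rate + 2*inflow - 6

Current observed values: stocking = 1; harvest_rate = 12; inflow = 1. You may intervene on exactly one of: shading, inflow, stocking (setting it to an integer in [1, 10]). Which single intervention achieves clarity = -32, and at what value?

set inflow = 2

Intervening on shading: clarity = -3*shading - 31. Reaching -32 requires shading = 1/3, not an integer.
Intervening on inflow: with other inputs at their observed values, clarity = 2*inflow - 36. Solving for -32 gives inflow = 2, within [1, 10].
Intervening on stocking: the paths from stocking to clarity cancel (net effect zero), leaving clarity = -34; -32 is unreachable this way.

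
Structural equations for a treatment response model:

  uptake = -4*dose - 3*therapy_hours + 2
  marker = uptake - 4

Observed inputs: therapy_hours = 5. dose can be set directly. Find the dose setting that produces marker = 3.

dose = -5

Substituting into the uptake equation gives uptake = -4*dose - 13.
Substituting into the marker equation gives marker = -4*dose - 17.
Solve -4*dose - 17 = 3: dose = (3 + 17) / -4 = -5.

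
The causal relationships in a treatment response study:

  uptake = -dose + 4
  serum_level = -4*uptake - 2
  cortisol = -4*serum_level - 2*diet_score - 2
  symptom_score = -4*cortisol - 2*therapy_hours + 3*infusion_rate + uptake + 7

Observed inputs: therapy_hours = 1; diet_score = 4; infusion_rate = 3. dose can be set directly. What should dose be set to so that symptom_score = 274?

Substituting into the serum_level equation gives serum_level = 4*dose - 18.
Substituting into the cortisol equation gives cortisol = -16*dose + 62.
symptom_score becomes 63*dose - 230.
Solve 63*dose - 230 = 274: dose = (274 + 230) / 63 = 8.

dose = 8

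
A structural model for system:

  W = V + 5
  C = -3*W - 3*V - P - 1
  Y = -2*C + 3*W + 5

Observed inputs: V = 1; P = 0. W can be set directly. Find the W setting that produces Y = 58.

Intervening on W fixes its value directly, overriding its dependence on V.
Substituting into the C equation gives C = -3*W - 4.
Substituting into the Y equation gives Y = 9*W + 13.
Solve 9*W + 13 = 58: W = (58 - 13) / 9 = 5.

W = 5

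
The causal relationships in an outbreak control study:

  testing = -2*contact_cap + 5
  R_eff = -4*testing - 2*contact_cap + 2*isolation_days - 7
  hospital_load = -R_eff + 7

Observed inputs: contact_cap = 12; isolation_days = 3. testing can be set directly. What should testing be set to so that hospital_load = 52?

Intervening on testing fixes its value directly, overriding its dependence on contact_cap.
Substituting into the R_eff equation gives R_eff = -4*testing - 25.
Substituting into the hospital_load equation gives hospital_load = 4*testing + 32.
Solve 4*testing + 32 = 52: testing = (52 - 32) / 4 = 5.

testing = 5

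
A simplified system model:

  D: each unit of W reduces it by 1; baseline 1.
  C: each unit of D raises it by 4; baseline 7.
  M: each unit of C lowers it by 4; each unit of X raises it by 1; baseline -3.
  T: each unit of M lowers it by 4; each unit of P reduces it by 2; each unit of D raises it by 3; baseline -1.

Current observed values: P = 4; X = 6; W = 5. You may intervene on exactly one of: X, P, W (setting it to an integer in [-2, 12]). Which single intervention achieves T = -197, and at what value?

set X = 11

Intervening on X: with other inputs at their observed values, T = -4*X - 153. Solving for -197 gives X = 11, within [-2, 12].
Intervening on P: T = -2*P - 169. Reaching -197 requires P = 14, outside [-2, 12].
Intervening on W: T = -67*W + 158. Reaching -197 requires W = 355/67, not an integer.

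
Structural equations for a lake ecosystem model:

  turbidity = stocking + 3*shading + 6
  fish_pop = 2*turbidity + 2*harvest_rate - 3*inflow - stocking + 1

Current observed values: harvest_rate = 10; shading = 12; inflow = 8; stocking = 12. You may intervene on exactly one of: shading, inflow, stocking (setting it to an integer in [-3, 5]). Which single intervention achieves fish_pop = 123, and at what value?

set inflow = -2

Intervening on shading: fish_pop = 6*shading + 21. Reaching 123 requires shading = 17, outside [-3, 5].
Intervening on inflow: with other inputs at their observed values, fish_pop = -3*inflow + 117. Solving for 123 gives inflow = -2, within [-3, 5].
Intervening on stocking: fish_pop = stocking + 81. Reaching 123 requires stocking = 42, outside [-3, 5].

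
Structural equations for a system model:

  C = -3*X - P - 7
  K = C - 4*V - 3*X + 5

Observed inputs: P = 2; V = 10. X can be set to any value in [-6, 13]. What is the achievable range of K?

Substituting into the C equation gives C = -3*X - 9.
Substituting into the K equation gives K = -6*X - 44.
Linear in X, so extremes are at the endpoints: X = -6 gives K = -8; X = 13 gives K = -122.

-122 to -8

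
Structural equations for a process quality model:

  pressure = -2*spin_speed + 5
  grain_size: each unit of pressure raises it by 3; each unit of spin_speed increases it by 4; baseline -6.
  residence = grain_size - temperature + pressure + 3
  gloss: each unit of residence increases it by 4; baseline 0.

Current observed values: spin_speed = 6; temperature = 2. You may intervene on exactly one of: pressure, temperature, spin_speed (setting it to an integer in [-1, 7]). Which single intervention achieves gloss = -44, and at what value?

Intervening on pressure: gloss = 16*pressure + 76. Reaching -44 requires pressure = -15/2, not an integer.
Intervening on temperature: with other inputs at their observed values, gloss = -4*temperature - 28. Solving for -44 gives temperature = 4, within [-1, 7].
Intervening on spin_speed: gloss = -16*spin_speed + 60. Reaching -44 requires spin_speed = 13/2, not an integer.

set temperature = 4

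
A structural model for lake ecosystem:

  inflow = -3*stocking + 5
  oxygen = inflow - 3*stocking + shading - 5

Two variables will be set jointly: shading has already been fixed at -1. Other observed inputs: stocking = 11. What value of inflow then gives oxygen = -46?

inflow = -7

With shading held at -1:
Intervening on inflow fixes its value directly, overriding its dependence on stocking.
Substituting into the oxygen equation gives oxygen = inflow - 39.
Solve inflow - 39 = -46: inflow = (-46 + 39) / 1 = -7.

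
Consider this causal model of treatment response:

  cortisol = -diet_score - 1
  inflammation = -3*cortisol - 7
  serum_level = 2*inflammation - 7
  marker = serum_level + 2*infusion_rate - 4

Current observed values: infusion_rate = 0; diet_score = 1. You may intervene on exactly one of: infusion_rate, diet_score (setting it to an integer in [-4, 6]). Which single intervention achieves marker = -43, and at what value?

Intervening on infusion_rate: marker = 2*infusion_rate - 13. Reaching -43 requires infusion_rate = -15, outside [-4, 6].
Intervening on diet_score: with other inputs at their observed values, marker = 6*diet_score - 19. Solving for -43 gives diet_score = -4, within [-4, 6].

set diet_score = -4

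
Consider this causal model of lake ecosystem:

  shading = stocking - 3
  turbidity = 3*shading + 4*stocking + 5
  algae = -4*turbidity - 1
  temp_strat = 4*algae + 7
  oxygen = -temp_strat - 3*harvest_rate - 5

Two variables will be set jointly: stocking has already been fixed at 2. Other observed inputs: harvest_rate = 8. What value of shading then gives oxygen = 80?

With stocking held at 2:
Intervening on shading fixes its value directly, overriding its dependence on stocking.
Substituting into the turbidity equation gives turbidity = 3*shading + 13.
Substituting into the algae equation gives algae = -12*shading - 53.
So temp_strat = -48*shading - 205.
This gives oxygen = 48*shading + 176.
Solve 48*shading + 176 = 80: shading = (80 - 176) / 48 = -2.

shading = -2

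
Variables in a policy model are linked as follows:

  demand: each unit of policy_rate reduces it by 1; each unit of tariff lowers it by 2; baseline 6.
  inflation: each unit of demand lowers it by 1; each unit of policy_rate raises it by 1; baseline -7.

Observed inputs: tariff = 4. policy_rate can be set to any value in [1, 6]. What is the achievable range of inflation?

-3 to 7

Substituting into the demand equation gives demand = -policy_rate - 2.
inflation becomes 2*policy_rate - 5.
Linear in policy_rate, so extremes are at the endpoints: policy_rate = 1 gives inflation = -3; policy_rate = 6 gives inflation = 7.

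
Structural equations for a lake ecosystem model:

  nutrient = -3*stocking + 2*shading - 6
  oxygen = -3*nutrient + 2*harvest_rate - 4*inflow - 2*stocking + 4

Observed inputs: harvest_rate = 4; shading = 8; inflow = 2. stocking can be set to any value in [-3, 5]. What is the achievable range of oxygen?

-47 to 9

Substituting into the nutrient equation gives nutrient = -3*stocking + 10.
Substituting into the oxygen equation gives oxygen = 7*stocking - 26.
Linear in stocking, so extremes are at the endpoints: stocking = -3 gives oxygen = -47; stocking = 5 gives oxygen = 9.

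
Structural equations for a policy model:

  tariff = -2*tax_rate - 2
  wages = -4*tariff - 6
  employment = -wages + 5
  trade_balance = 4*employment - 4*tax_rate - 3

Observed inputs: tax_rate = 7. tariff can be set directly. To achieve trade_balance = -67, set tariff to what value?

Intervening on tariff fixes its value directly, overriding its dependence on tax_rate.
Substituting into the employment equation gives employment = 4*tariff + 11.
Substituting into the trade_balance equation gives trade_balance = 16*tariff + 13.
Solve 16*tariff + 13 = -67: tariff = (-67 - 13) / 16 = -5.

tariff = -5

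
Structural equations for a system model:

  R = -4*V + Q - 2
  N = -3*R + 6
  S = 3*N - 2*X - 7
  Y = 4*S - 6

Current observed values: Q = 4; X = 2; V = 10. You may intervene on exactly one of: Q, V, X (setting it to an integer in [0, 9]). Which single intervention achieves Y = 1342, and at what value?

Intervening on Q: Y = -36*Q + 1534. Reaching 1342 requires Q = 16/3, not an integer.
Intervening on V: Y = 144*V - 50. Reaching 1342 requires V = 29/3, not an integer.
Intervening on X: with other inputs at their observed values, Y = -8*X + 1406. Solving for 1342 gives X = 8, within [0, 9].

set X = 8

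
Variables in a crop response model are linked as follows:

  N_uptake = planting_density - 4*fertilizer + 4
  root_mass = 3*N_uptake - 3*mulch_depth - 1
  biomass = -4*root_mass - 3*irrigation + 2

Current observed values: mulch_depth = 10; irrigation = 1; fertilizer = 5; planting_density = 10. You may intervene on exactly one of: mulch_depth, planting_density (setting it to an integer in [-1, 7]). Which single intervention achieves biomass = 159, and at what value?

Intervening on mulch_depth: with other inputs at their observed values, biomass = 12*mulch_depth + 75. Solving for 159 gives mulch_depth = 7, within [-1, 7].
Intervening on planting_density: biomass = -12*planting_density + 315. Reaching 159 requires planting_density = 13, outside [-1, 7].

set mulch_depth = 7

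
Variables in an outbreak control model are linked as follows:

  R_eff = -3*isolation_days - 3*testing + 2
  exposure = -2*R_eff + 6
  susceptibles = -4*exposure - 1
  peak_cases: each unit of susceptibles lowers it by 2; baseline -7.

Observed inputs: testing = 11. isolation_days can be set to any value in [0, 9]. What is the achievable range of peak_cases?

Substituting into the R_eff equation gives R_eff = -3*isolation_days - 31.
This gives exposure = 6*isolation_days + 68.
Substituting into the susceptibles equation gives susceptibles = -24*isolation_days - 273.
So peak_cases = 48*isolation_days + 539.
Linear in isolation_days, so extremes are at the endpoints: isolation_days = 0 gives peak_cases = 539; isolation_days = 9 gives peak_cases = 971.

539 to 971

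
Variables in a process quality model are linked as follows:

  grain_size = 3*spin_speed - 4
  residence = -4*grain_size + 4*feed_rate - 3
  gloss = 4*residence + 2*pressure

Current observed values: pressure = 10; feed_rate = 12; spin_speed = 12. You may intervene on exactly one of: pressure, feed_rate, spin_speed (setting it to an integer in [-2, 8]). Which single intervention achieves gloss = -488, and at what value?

Intervening on pressure: gloss = 2*pressure - 332. Reaching -488 requires pressure = -78, outside [-2, 8].
Intervening on feed_rate: with other inputs at their observed values, gloss = 16*feed_rate - 504. Solving for -488 gives feed_rate = 1, within [-2, 8].
Intervening on spin_speed: gloss = -48*spin_speed + 264. Reaching -488 requires spin_speed = 47/3, not an integer.

set feed_rate = 1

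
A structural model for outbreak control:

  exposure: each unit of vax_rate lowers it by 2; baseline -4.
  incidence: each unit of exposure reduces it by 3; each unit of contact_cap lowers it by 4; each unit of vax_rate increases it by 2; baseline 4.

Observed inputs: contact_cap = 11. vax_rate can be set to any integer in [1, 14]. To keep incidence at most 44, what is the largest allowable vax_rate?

Substituting into the incidence equation gives incidence = 8*vax_rate - 28.
Require 8*vax_rate - 28 ≤ 44, so vax_rate ≤ 9.
The largest integer in [1, 14] satisfying this is 9.

vax_rate = 9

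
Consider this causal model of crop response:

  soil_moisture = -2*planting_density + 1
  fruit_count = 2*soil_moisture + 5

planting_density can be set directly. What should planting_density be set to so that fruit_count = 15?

Substituting into the fruit_count equation gives fruit_count = -4*planting_density + 7.
Solve -4*planting_density + 7 = 15: planting_density = (15 - 7) / -4 = -2.

planting_density = -2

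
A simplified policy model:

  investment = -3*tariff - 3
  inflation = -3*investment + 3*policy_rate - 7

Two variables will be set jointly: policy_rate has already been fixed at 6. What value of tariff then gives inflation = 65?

tariff = 5

With policy_rate held at 6:
Substituting into the inflation equation gives inflation = 9*tariff + 20.
Solve 9*tariff + 20 = 65: tariff = (65 - 20) / 9 = 5.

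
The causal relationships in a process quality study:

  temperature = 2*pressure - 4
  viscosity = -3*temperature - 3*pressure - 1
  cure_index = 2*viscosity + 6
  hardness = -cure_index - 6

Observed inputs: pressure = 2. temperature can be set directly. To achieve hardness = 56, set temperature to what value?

temperature = 9

Intervening on temperature fixes its value directly, overriding its dependence on pressure.
Substituting into the viscosity equation gives viscosity = -3*temperature - 7.
Substituting into the cure_index equation gives cure_index = -6*temperature - 8.
Substituting into the hardness equation gives hardness = 6*temperature + 2.
Solve 6*temperature + 2 = 56: temperature = (56 - 2) / 6 = 9.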